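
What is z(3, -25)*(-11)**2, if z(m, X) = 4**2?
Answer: 1936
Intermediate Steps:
z(m, X) = 16
z(3, -25)*(-11)**2 = 16*(-11)**2 = 16*121 = 1936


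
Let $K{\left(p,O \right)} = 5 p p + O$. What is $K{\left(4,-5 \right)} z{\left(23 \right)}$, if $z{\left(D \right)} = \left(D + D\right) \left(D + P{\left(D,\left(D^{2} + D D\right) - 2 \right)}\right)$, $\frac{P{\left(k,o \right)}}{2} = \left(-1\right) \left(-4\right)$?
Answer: $106950$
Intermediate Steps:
$K{\left(p,O \right)} = O + 5 p^{2}$ ($K{\left(p,O \right)} = 5 p^{2} + O = O + 5 p^{2}$)
$P{\left(k,o \right)} = 8$ ($P{\left(k,o \right)} = 2 \left(\left(-1\right) \left(-4\right)\right) = 2 \cdot 4 = 8$)
$z{\left(D \right)} = 2 D \left(8 + D\right)$ ($z{\left(D \right)} = \left(D + D\right) \left(D + 8\right) = 2 D \left(8 + D\right)$)
$K{\left(4,-5 \right)} z{\left(23 \right)} = \left(-5 + 5 \cdot 4^{2}\right) 2 \cdot 23 \left(8 + 23\right) = \left(-5 + 5 \cdot 16\right) 2 \cdot 23 \cdot 31 = \left(-5 + 80\right) 1426 = 75 \cdot 1426 = 106950$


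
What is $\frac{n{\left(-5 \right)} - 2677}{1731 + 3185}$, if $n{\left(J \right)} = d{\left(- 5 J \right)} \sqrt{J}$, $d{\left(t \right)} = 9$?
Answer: $- \frac{2677}{4916} + \frac{9 i \sqrt{5}}{4916} \approx -0.54455 + 0.0040937 i$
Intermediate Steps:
$n{\left(J \right)} = 9 \sqrt{J}$
$\frac{n{\left(-5 \right)} - 2677}{1731 + 3185} = \frac{9 \sqrt{-5} - 2677}{1731 + 3185} = \frac{9 i \sqrt{5} - 2677}{4916} = \left(9 i \sqrt{5} - 2677\right) \frac{1}{4916} = \left(-2677 + 9 i \sqrt{5}\right) \frac{1}{4916} = - \frac{2677}{4916} + \frac{9 i \sqrt{5}}{4916}$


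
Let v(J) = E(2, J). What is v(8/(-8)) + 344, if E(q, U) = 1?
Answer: 345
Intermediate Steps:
v(J) = 1
v(8/(-8)) + 344 = 1 + 344 = 345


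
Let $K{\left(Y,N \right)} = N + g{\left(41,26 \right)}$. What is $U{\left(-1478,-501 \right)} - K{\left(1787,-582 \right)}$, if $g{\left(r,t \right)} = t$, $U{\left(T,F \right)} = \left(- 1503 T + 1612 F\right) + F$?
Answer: $1413877$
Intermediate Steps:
$U{\left(T,F \right)} = - 1503 T + 1613 F$
$K{\left(Y,N \right)} = 26 + N$ ($K{\left(Y,N \right)} = N + 26 = 26 + N$)
$U{\left(-1478,-501 \right)} - K{\left(1787,-582 \right)} = \left(\left(-1503\right) \left(-1478\right) + 1613 \left(-501\right)\right) - \left(26 - 582\right) = \left(2221434 - 808113\right) - -556 = 1413321 + 556 = 1413877$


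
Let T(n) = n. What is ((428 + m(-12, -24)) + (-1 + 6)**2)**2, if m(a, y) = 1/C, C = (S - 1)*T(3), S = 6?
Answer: 46185616/225 ≈ 2.0527e+5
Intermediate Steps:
C = 15 (C = (6 - 1)*3 = 5*3 = 15)
m(a, y) = 1/15
((428 + m(-12, -24)) + (-1 + 6)**2)**2 = ((428 + 1/15) + (-1 + 6)**2)**2 = (6421/15 + 5**2)**2 = (6421/15 + 25)**2 = (6796/15)**2 = 46185616/225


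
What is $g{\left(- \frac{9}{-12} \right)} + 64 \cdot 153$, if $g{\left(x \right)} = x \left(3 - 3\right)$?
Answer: $9792$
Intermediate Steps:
$g{\left(x \right)} = 0$ ($g{\left(x \right)} = x 0 = 0$)
$g{\left(- \frac{9}{-12} \right)} + 64 \cdot 153 = 0 + 64 \cdot 153 = 0 + 9792 = 9792$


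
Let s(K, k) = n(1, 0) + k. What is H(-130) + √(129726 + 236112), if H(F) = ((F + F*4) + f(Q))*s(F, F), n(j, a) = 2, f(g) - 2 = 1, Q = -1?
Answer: 82816 + √365838 ≈ 83421.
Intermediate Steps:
f(g) = 3 (f(g) = 2 + 1 = 3)
s(K, k) = 2 + k
H(F) = (2 + F)*(3 + 5*F) (H(F) = ((F + F*4) + 3)*(2 + F) = ((F + 4*F) + 3)*(2 + F) = (5*F + 3)*(2 + F) = (3 + 5*F)*(2 + F) = (2 + F)*(3 + 5*F))
H(-130) + √(129726 + 236112) = (2 - 130)*(3 + 5*(-130)) + √(129726 + 236112) = -128*(3 - 650) + √365838 = -128*(-647) + √365838 = 82816 + √365838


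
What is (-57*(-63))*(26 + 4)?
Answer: 107730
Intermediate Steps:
(-57*(-63))*(26 + 4) = 3591*30 = 107730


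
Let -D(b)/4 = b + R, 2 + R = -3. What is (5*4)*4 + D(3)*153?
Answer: 1304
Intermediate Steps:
R = -5 (R = -2 - 3 = -5)
D(b) = 20 - 4*b (D(b) = -4*(b - 5) = -4*(-5 + b) = 20 - 4*b)
(5*4)*4 + D(3)*153 = (5*4)*4 + (20 - 4*3)*153 = 20*4 + (20 - 12)*153 = 80 + 8*153 = 80 + 1224 = 1304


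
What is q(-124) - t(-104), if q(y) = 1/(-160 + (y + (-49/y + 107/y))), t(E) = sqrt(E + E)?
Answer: -62/17637 - 4*I*sqrt(13) ≈ -0.0035153 - 14.422*I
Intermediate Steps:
t(E) = sqrt(2)*sqrt(E) (t(E) = sqrt(2*E) = sqrt(2)*sqrt(E))
q(y) = 1/(-160 + y + 58/y) (q(y) = 1/(-160 + (y + 58/y)) = 1/(-160 + y + 58/y))
q(-124) - t(-104) = -124/(58 + (-124)**2 - 160*(-124)) - sqrt(2)*sqrt(-104) = -124/(58 + 15376 + 19840) - sqrt(2)*2*I*sqrt(26) = -124/35274 - 4*I*sqrt(13) = -124*1/35274 - 4*I*sqrt(13) = -62/17637 - 4*I*sqrt(13)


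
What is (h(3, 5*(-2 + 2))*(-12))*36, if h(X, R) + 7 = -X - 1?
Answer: 4752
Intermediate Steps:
h(X, R) = -8 - X (h(X, R) = -7 + (-X - 1) = -7 + (-1 - X) = -8 - X)
(h(3, 5*(-2 + 2))*(-12))*36 = ((-8 - 1*3)*(-12))*36 = ((-8 - 3)*(-12))*36 = -11*(-12)*36 = 132*36 = 4752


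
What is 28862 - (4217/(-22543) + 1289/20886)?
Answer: 13589243892811/470833098 ≈ 28862.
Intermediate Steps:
28862 - (4217/(-22543) + 1289/20886) = 28862 - (4217*(-1/22543) + 1289*(1/20886)) = 28862 - (-4217/22543 + 1289/20886) = 28862 - 1*(-59018335/470833098) = 28862 + 59018335/470833098 = 13589243892811/470833098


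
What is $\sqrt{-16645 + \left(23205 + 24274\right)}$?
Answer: $3 \sqrt{3426} \approx 175.6$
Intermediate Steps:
$\sqrt{-16645 + \left(23205 + 24274\right)} = \sqrt{-16645 + 47479} = \sqrt{30834} = 3 \sqrt{3426}$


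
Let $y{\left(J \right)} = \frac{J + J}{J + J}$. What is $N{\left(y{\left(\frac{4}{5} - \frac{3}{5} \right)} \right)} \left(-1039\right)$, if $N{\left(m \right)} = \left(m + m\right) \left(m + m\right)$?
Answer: $-4156$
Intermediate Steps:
$y{\left(J \right)} = 1$ ($y{\left(J \right)} = \frac{2 J}{2 J} = 2 J \frac{1}{2 J} = 1$)
$N{\left(m \right)} = 4 m^{2}$ ($N{\left(m \right)} = 2 m 2 m = 4 m^{2}$)
$N{\left(y{\left(\frac{4}{5} - \frac{3}{5} \right)} \right)} \left(-1039\right) = 4 \cdot 1^{2} \left(-1039\right) = 4 \cdot 1 \left(-1039\right) = 4 \left(-1039\right) = -4156$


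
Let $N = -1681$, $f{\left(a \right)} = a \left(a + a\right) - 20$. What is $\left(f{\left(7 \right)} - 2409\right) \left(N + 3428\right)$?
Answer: $-4072257$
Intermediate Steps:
$f{\left(a \right)} = -20 + 2 a^{2}$ ($f{\left(a \right)} = a 2 a - 20 = 2 a^{2} - 20 = -20 + 2 a^{2}$)
$\left(f{\left(7 \right)} - 2409\right) \left(N + 3428\right) = \left(\left(-20 + 2 \cdot 7^{2}\right) - 2409\right) \left(-1681 + 3428\right) = \left(\left(-20 + 2 \cdot 49\right) - 2409\right) 1747 = \left(\left(-20 + 98\right) - 2409\right) 1747 = \left(78 - 2409\right) 1747 = \left(-2331\right) 1747 = -4072257$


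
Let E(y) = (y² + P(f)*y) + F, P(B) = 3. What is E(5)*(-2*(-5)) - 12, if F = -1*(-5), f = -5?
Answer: 438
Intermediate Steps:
F = 5
E(y) = 5 + y² + 3*y (E(y) = (y² + 3*y) + 5 = 5 + y² + 3*y)
E(5)*(-2*(-5)) - 12 = (5 + 5² + 3*5)*(-2*(-5)) - 12 = (5 + 25 + 15)*10 - 12 = 45*10 - 12 = 450 - 12 = 438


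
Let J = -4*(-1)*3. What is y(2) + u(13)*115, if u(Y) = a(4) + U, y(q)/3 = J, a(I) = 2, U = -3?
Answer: -79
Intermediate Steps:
J = 12 (J = 4*3 = 12)
y(q) = 36 (y(q) = 3*12 = 36)
u(Y) = -1 (u(Y) = 2 - 3 = -1)
y(2) + u(13)*115 = 36 - 1*115 = 36 - 115 = -79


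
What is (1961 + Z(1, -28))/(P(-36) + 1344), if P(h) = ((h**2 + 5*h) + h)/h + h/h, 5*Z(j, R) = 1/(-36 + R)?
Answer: 627519/420800 ≈ 1.4913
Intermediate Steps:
Z(j, R) = 1/(5*(-36 + R))
P(h) = 1 + (h**2 + 6*h)/h (P(h) = (h**2 + 6*h)/h + 1 = 1 + (h**2 + 6*h)/h)
(1961 + Z(1, -28))/(P(-36) + 1344) = (1961 + 1/(5*(-36 - 28)))/((7 - 36) + 1344) = (1961 + (1/5)/(-64))/(-29 + 1344) = (1961 + (1/5)*(-1/64))/1315 = (1961 - 1/320)*(1/1315) = (627519/320)*(1/1315) = 627519/420800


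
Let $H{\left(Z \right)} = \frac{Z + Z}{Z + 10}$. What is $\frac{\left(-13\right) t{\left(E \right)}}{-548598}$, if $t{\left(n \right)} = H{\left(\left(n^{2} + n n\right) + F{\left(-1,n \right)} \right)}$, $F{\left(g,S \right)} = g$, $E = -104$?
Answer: $\frac{281203}{5936104659} \approx 4.7372 \cdot 10^{-5}$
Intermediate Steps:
$H{\left(Z \right)} = \frac{2 Z}{10 + Z}$
$t{\left(n \right)} = \frac{2 \left(-1 + 2 n^{2}\right)}{9 + 2 n^{2}}$ ($t{\left(n \right)} = \frac{2 \left(\left(n^{2} + n n\right) - 1\right)}{10 - \left(1 - n^{2} - n n\right)} = \frac{2 \left(\left(n^{2} + n^{2}\right) - 1\right)}{10 + \left(\left(n^{2} + n^{2}\right) - 1\right)} = \frac{2 \left(2 n^{2} - 1\right)}{10 + \left(2 n^{2} - 1\right)} = \frac{2 \left(-1 + 2 n^{2}\right)}{10 + \left(-1 + 2 n^{2}\right)} = \frac{2 \left(-1 + 2 n^{2}\right)}{9 + 2 n^{2}}$)
$\frac{\left(-13\right) t{\left(E \right)}}{-548598} = \frac{\left(-13\right) \frac{2 \left(-1 + 2 \left(-104\right)^{2}\right)}{9 + 2 \left(-104\right)^{2}}}{-548598} = - 13 \frac{2 \left(-1 + 2 \cdot 10816\right)}{9 + 2 \cdot 10816} \left(- \frac{1}{548598}\right) = - 13 \frac{2 \left(-1 + 21632\right)}{9 + 21632} \left(- \frac{1}{548598}\right) = - 13 \cdot 2 \cdot \frac{1}{21641} \cdot 21631 \left(- \frac{1}{548598}\right) = \left(-13\right) \frac{43262}{21641} \left(- \frac{1}{548598}\right) = \left(- \frac{562406}{21641}\right) \left(- \frac{1}{548598}\right) = \frac{281203}{5936104659}$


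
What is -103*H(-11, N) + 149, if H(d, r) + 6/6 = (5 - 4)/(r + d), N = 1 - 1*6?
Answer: 4135/16 ≈ 258.44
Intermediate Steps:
N = -5 (N = 1 - 6 = -5)
H(d, r) = -1 + 1/(d + r) (H(d, r) = -1 + (5 - 4)/(r + d) = -1 + 1/(d + r))
-103*H(-11, N) + 149 = -103*(1 - 1*(-11) - 1*(-5))/(-11 - 5) + 149 = -103*(1 + 11 + 5)/(-16) + 149 = -(-103)*17/16 + 149 = -103*(-17/16) + 149 = 1751/16 + 149 = 4135/16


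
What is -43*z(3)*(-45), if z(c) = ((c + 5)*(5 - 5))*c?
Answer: 0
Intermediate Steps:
z(c) = 0 (z(c) = ((5 + c)*0)*c = 0*c = 0)
-43*z(3)*(-45) = -43*0*(-45) = 0*(-45) = 0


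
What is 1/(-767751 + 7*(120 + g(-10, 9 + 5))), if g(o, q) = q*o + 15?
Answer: -1/767786 ≈ -1.3024e-6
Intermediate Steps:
g(o, q) = 15 + o*q (g(o, q) = o*q + 15 = 15 + o*q)
1/(-767751 + 7*(120 + g(-10, 9 + 5))) = 1/(-767751 + 7*(120 + (15 - 10*(9 + 5)))) = 1/(-767751 + 7*(120 + (15 - 10*14))) = 1/(-767751 + 7*(120 + (15 - 140))) = 1/(-767751 + 7*(120 - 125)) = 1/(-767751 + 7*(-5)) = 1/(-767751 - 35) = 1/(-767786) = -1/767786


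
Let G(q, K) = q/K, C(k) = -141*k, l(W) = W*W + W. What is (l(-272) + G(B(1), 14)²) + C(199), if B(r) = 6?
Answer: 2237006/49 ≈ 45653.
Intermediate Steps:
l(W) = W + W² (l(W) = W² + W = W + W²)
(l(-272) + G(B(1), 14)²) + C(199) = (-272*(1 - 272) + (6/14)²) - 141*199 = (-272*(-271) + (6*(1/14))²) - 28059 = (73712 + (3/7)²) - 28059 = (73712 + 9/49) - 28059 = 3611897/49 - 28059 = 2237006/49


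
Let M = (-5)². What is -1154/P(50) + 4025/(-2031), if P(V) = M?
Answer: -2444399/50775 ≈ -48.142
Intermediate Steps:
M = 25
P(V) = 25
-1154/P(50) + 4025/(-2031) = -1154/25 + 4025/(-2031) = -1154*1/25 + 4025*(-1/2031) = -1154/25 - 4025/2031 = -2444399/50775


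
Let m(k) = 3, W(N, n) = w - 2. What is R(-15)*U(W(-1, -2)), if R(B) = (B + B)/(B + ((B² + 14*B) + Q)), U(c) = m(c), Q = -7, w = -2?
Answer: 90/7 ≈ 12.857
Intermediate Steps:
W(N, n) = -4 (W(N, n) = -2 - 2 = -4)
U(c) = 3
R(B) = 2*B/(-7 + B² + 15*B) (R(B) = (B + B)/(B + ((B² + 14*B) - 7)) = (2*B)/(B + (-7 + B² + 14*B)) = (2*B)/(-7 + B² + 15*B) = 2*B/(-7 + B² + 15*B))
R(-15)*U(W(-1, -2)) = (2*(-15)/(-7 + (-15)² + 15*(-15)))*3 = (2*(-15)/(-7 + 225 - 225))*3 = (2*(-15)/(-7))*3 = (2*(-15)*(-⅐))*3 = (30/7)*3 = 90/7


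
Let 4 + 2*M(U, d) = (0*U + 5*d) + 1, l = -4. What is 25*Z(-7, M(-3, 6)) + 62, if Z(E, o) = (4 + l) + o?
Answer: 799/2 ≈ 399.50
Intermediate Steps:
M(U, d) = -3/2 + 5*d/2 (M(U, d) = -2 + ((0*U + 5*d) + 1)/2 = -2 + ((0 + 5*d) + 1)/2 = -2 + (5*d + 1)/2 = -2 + (1 + 5*d)/2 = -2 + (½ + 5*d/2) = -3/2 + 5*d/2)
Z(E, o) = o (Z(E, o) = (4 - 4) + o = 0 + o = o)
25*Z(-7, M(-3, 6)) + 62 = 25*(-3/2 + (5/2)*6) + 62 = 25*(-3/2 + 15) + 62 = 25*(27/2) + 62 = 675/2 + 62 = 799/2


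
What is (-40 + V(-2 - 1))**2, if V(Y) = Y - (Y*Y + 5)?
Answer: 3249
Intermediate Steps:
V(Y) = -5 + Y - Y**2 (V(Y) = Y - (Y**2 + 5) = Y - (5 + Y**2) = Y + (-5 - Y**2) = -5 + Y - Y**2)
(-40 + V(-2 - 1))**2 = (-40 + (-5 + (-2 - 1) - (-2 - 1)**2))**2 = (-40 + (-5 - 3 - 1*(-3)**2))**2 = (-40 + (-5 - 3 - 1*9))**2 = (-40 + (-5 - 3 - 9))**2 = (-40 - 17)**2 = (-57)**2 = 3249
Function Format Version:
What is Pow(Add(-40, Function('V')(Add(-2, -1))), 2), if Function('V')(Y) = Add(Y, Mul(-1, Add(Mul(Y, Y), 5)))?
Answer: 3249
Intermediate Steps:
Function('V')(Y) = Add(-5, Y, Mul(-1, Pow(Y, 2))) (Function('V')(Y) = Add(Y, Mul(-1, Add(Pow(Y, 2), 5))) = Add(Y, Mul(-1, Add(5, Pow(Y, 2)))) = Add(Y, Add(-5, Mul(-1, Pow(Y, 2)))) = Add(-5, Y, Mul(-1, Pow(Y, 2))))
Pow(Add(-40, Function('V')(Add(-2, -1))), 2) = Pow(Add(-40, Add(-5, Add(-2, -1), Mul(-1, Pow(Add(-2, -1), 2)))), 2) = Pow(Add(-40, Add(-5, -3, Mul(-1, Pow(-3, 2)))), 2) = Pow(Add(-40, Add(-5, -3, Mul(-1, 9))), 2) = Pow(Add(-40, Add(-5, -3, -9)), 2) = Pow(Add(-40, -17), 2) = Pow(-57, 2) = 3249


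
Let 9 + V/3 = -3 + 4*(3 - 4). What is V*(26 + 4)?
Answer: -1440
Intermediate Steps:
V = -48 (V = -27 + 3*(-3 + 4*(3 - 4)) = -27 + 3*(-3 + 4*(-1)) = -27 + 3*(-3 - 4) = -27 + 3*(-7) = -27 - 21 = -48)
V*(26 + 4) = -48*(26 + 4) = -48*30 = -1440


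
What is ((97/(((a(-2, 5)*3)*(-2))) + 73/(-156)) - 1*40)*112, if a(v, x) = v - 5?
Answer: -166676/39 ≈ -4273.7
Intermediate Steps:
a(v, x) = -5 + v
((97/(((a(-2, 5)*3)*(-2))) + 73/(-156)) - 1*40)*112 = ((97/((((-5 - 2)*3)*(-2))) + 73/(-156)) - 1*40)*112 = ((97/((-7*3*(-2))) + 73*(-1/156)) - 40)*112 = ((97/((-21*(-2))) - 73/156) - 40)*112 = ((97/42 - 73/156) - 40)*112 = (2011/1092 - 40)*112 = -41669/1092*112 = -166676/39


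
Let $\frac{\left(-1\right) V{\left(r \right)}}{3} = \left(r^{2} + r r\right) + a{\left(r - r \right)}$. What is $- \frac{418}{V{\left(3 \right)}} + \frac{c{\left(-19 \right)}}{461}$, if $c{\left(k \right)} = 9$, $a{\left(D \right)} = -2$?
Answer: $\frac{96565}{11064} \approx 8.7279$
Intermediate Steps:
$V{\left(r \right)} = 6 - 6 r^{2}$ ($V{\left(r \right)} = - 3 \left(\left(r^{2} + r r\right) - 2\right) = - 3 \left(\left(r^{2} + r^{2}\right) - 2\right) = - 3 \left(2 r^{2} - 2\right) = - 3 \left(-2 + 2 r^{2}\right) = 6 - 6 r^{2}$)
$- \frac{418}{V{\left(3 \right)}} + \frac{c{\left(-19 \right)}}{461} = - \frac{418}{6 - 6 \cdot 3^{2}} + \frac{9}{461} = - \frac{418}{6 - 54} + 9 \cdot \frac{1}{461} = - \frac{418}{6 - 54} + \frac{9}{461} = - \frac{418}{-48} + \frac{9}{461} = \left(-418\right) \left(- \frac{1}{48}\right) + \frac{9}{461} = \frac{209}{24} + \frac{9}{461} = \frac{96565}{11064}$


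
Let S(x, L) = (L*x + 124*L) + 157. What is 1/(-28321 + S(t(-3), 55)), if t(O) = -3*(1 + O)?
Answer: -1/21014 ≈ -4.7587e-5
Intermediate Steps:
t(O) = -3 - 3*O
S(x, L) = 157 + 124*L + L*x (S(x, L) = (124*L + L*x) + 157 = 157 + 124*L + L*x)
1/(-28321 + S(t(-3), 55)) = 1/(-28321 + (157 + 124*55 + 55*(-3 - 3*(-3)))) = 1/(-28321 + (157 + 6820 + 55*(-3 + 9))) = 1/(-28321 + (157 + 6820 + 55*6)) = 1/(-28321 + (157 + 6820 + 330)) = 1/(-28321 + 7307) = 1/(-21014) = -1/21014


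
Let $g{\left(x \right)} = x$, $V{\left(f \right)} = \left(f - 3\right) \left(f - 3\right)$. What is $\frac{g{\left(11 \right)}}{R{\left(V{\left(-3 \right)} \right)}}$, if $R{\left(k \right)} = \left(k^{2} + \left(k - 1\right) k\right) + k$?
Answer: $\frac{11}{2592} \approx 0.0042438$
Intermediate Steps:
$V{\left(f \right)} = \left(-3 + f\right)^{2}$ ($V{\left(f \right)} = \left(-3 + f\right) \left(-3 + f\right) = \left(-3 + f\right)^{2}$)
$R{\left(k \right)} = k + k^{2} + k \left(-1 + k\right)$ ($R{\left(k \right)} = \left(k^{2} + \left(-1 + k\right) k\right) + k = \left(k^{2} + k \left(-1 + k\right)\right) + k = k + k^{2} + k \left(-1 + k\right)$)
$\frac{g{\left(11 \right)}}{R{\left(V{\left(-3 \right)} \right)}} = \frac{11}{2 \left(\left(-3 - 3\right)^{2}\right)^{2}} = \frac{11}{2 \left(\left(-6\right)^{2}\right)^{2}} = \frac{11}{2 \cdot 36^{2}} = \frac{11}{2 \cdot 1296} = \frac{11}{2592}$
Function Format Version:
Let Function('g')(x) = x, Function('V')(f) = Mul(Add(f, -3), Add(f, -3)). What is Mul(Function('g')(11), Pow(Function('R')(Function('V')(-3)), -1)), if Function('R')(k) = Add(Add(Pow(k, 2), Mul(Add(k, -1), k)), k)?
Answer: Rational(11, 2592) ≈ 0.0042438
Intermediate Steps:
Function('V')(f) = Pow(Add(-3, f), 2) (Function('V')(f) = Mul(Add(-3, f), Add(-3, f)) = Pow(Add(-3, f), 2))
Function('R')(k) = Add(k, Pow(k, 2), Mul(k, Add(-1, k))) (Function('R')(k) = Add(Add(Pow(k, 2), Mul(Add(-1, k), k)), k) = Add(Add(Pow(k, 2), Mul(k, Add(-1, k))), k) = Add(k, Pow(k, 2), Mul(k, Add(-1, k))))
Mul(Function('g')(11), Pow(Function('R')(Function('V')(-3)), -1)) = Mul(11, Pow(Mul(2, Pow(Pow(Add(-3, -3), 2), 2)), -1)) = Mul(11, Pow(Mul(2, Pow(Pow(-6, 2), 2)), -1)) = Mul(11, Pow(Mul(2, Pow(36, 2)), -1)) = Mul(11, Pow(Mul(2, 1296), -1)) = Mul(11, Pow(2592, -1)) = Mul(11, Rational(1, 2592)) = Rational(11, 2592)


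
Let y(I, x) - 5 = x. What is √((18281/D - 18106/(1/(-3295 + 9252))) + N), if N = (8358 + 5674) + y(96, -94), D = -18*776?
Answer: I*√146116727194361/1164 ≈ 10385.0*I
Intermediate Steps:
y(I, x) = 5 + x
D = -13968
N = 13943 (N = (8358 + 5674) + (5 - 94) = 14032 - 89 = 13943)
√((18281/D - 18106/(1/(-3295 + 9252))) + N) = √((18281/(-13968) - 18106/(1/(-3295 + 9252))) + 13943) = √((18281*(-1/13968) - 18106/(1/5957)) + 13943) = √((-18281/13968 - 18106/1/5957) + 13943) = √((-18281/13968 - 18106*5957) + 13943) = √((-18281/13968 - 107857442) + 13943) = √(-1506552768137/13968 + 13943) = √(-1506358012313/13968) = I*√146116727194361/1164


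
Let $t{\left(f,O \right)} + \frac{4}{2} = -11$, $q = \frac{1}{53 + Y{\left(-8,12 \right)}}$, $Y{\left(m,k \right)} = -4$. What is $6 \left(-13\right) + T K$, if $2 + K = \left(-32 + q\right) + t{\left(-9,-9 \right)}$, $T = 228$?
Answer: $- \frac{528678}{49} \approx -10789.0$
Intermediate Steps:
$q = \frac{1}{49}$ ($q = \frac{1}{53 - 4} = \frac{1}{49} \approx 0.020408$)
$t{\left(f,O \right)} = -13$ ($t{\left(f,O \right)} = -2 - 11 = -13$)
$K = - \frac{2302}{49}$ ($K = -2 + \left(\left(-32 + \frac{1}{49}\right) - 13\right) = -2 - \frac{2204}{49} = - \frac{2302}{49} \approx -46.98$)
$6 \left(-13\right) + T K = 6 \left(-13\right) + 228 \left(- \frac{2302}{49}\right) = -78 - \frac{524856}{49} = - \frac{528678}{49}$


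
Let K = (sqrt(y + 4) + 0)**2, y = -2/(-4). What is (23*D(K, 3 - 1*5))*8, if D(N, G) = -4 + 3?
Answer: -184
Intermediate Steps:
y = 1/2 (y = -2*(-1/4) = 1/2 ≈ 0.50000)
K = 9/2 (K = (sqrt(1/2 + 4) + 0)**2 = (sqrt(9/2) + 0)**2 = (3*sqrt(2)/2 + 0)**2 = (3*sqrt(2)/2)**2 = 9/2 ≈ 4.5000)
D(N, G) = -1
(23*D(K, 3 - 1*5))*8 = (23*(-1))*8 = -23*8 = -184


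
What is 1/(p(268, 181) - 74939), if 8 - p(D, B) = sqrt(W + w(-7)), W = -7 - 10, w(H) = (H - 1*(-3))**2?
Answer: -74931/5614654762 + I/5614654762 ≈ -1.3346e-5 + 1.7811e-10*I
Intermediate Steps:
w(H) = (3 + H)**2 (w(H) = (H + 3)**2 = (3 + H)**2)
W = -17
p(D, B) = 8 - I (p(D, B) = 8 - sqrt(-17 + (3 - 7)**2) = 8 - sqrt(-17 + (-4)**2) = 8 - sqrt(-17 + 16) = 8 - sqrt(-1) = 8 - I)
1/(p(268, 181) - 74939) = 1/((8 - I) - 74939) = 1/(-74931 - I) = (-74931 + I)/5614654762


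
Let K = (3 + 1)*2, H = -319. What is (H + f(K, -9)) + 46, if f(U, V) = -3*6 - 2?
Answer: -293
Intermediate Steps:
K = 8 (K = 4*2 = 8)
f(U, V) = -20 (f(U, V) = -18 - 2 = -20)
(H + f(K, -9)) + 46 = (-319 - 20) + 46 = -339 + 46 = -293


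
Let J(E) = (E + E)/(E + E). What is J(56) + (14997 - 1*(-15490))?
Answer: 30488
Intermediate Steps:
J(E) = 1 (J(E) = (2*E)/((2*E)) = (2*E)*(1/(2*E)) = 1)
J(56) + (14997 - 1*(-15490)) = 1 + (14997 - 1*(-15490)) = 1 + (14997 + 15490) = 1 + 30487 = 30488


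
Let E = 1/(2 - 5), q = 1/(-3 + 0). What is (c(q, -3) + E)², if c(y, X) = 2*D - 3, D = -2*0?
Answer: 100/9 ≈ 11.111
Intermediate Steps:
q = -⅓ (q = 1/(-3) = -⅓ ≈ -0.33333)
D = 0
c(y, X) = -3 (c(y, X) = 2*0 - 3 = 0 - 3 = -3)
E = -⅓ (E = 1/(-3) = -⅓ ≈ -0.33333)
(c(q, -3) + E)² = (-3 - ⅓)² = (-10/3)² = 100/9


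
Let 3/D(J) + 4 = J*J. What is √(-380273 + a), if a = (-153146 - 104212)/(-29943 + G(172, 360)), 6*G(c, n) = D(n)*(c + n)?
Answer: I*√1431526654907883032857349/1940246381 ≈ 616.66*I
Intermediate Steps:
D(J) = 3/(-4 + J²) (D(J) = 3/(-4 + J*J) = 3/(-4 + J²))
G(c, n) = (c + n)/(2*(-4 + n²)) (G(c, n) = ((3/(-4 + n²))*(c + n))/6 = (3*(c + n)/(-4 + n²))/6 = (c + n)/(2*(-4 + n²)))
a = 16676283684/1940246381 (a = (-153146 - 104212)/(-29943 + (172 + 360)/(2*(-4 + 360²))) = -257358/(-29943 + (½)*532/(-4 + 129600)) = -257358/(-29943 + (½)*532/129596) = -257358/(-29943 + (½)*(1/129596)*532) = -257358/(-29943 + 133/64798) = -257358/(-1940246381/64798) = -257358*(-64798/1940246381) = 16676283684/1940246381 ≈ 8.5949)
√(-380273 + a) = √(-380273 + 16676283684/1940246381) = √(-737806635758329/1940246381) = I*√1431526654907883032857349/1940246381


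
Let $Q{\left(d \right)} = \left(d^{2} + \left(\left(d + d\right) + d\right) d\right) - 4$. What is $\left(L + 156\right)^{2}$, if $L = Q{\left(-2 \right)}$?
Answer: $28224$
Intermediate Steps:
$Q{\left(d \right)} = -4 + 4 d^{2}$ ($Q{\left(d \right)} = \left(d^{2} + \left(2 d + d\right) d\right) - 4 = \left(d^{2} + 3 d d\right) - 4 = \left(d^{2} + 3 d^{2}\right) - 4 = 4 d^{2} - 4 = -4 + 4 d^{2}$)
$L = 12$ ($L = -4 + 4 \left(-2\right)^{2} = -4 + 4 \cdot 4 = -4 + 16 = 12$)
$\left(L + 156\right)^{2} = \left(12 + 156\right)^{2} = 168^{2} = 28224$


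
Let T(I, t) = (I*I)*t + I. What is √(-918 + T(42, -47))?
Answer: 2*I*√20946 ≈ 289.45*I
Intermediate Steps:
T(I, t) = I + t*I² (T(I, t) = I²*t + I = t*I² + I = I + t*I²)
√(-918 + T(42, -47)) = √(-918 + 42*(1 + 42*(-47))) = √(-918 + 42*(1 - 1974)) = √(-918 + 42*(-1973)) = √(-918 - 82866) = √(-83784) = 2*I*√20946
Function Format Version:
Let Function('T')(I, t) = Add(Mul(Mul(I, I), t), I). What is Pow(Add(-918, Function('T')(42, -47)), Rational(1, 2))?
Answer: Mul(2, I, Pow(20946, Rational(1, 2))) ≈ Mul(289.45, I)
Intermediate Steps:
Function('T')(I, t) = Add(I, Mul(t, Pow(I, 2))) (Function('T')(I, t) = Add(Mul(Pow(I, 2), t), I) = Add(Mul(t, Pow(I, 2)), I) = Add(I, Mul(t, Pow(I, 2))))
Pow(Add(-918, Function('T')(42, -47)), Rational(1, 2)) = Pow(Add(-918, Mul(42, Add(1, Mul(42, -47)))), Rational(1, 2)) = Pow(Add(-918, Mul(42, Add(1, -1974))), Rational(1, 2)) = Pow(Add(-918, Mul(42, -1973)), Rational(1, 2)) = Pow(Add(-918, -82866), Rational(1, 2)) = Pow(-83784, Rational(1, 2)) = Mul(2, I, Pow(20946, Rational(1, 2)))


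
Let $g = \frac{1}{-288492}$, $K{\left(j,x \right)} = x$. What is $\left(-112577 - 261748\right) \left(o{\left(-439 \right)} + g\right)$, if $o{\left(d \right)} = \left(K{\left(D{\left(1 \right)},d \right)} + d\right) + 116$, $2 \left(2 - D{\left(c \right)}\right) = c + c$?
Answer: $\frac{27429401171375}{96164} \approx 2.8524 \cdot 10^{8}$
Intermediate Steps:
$D{\left(c \right)} = 2 - c$ ($D{\left(c \right)} = 2 - \frac{c + c}{2} = 2 - \frac{2 c}{2} = 2 - c$)
$o{\left(d \right)} = 116 + 2 d$ ($o{\left(d \right)} = \left(d + d\right) + 116 = 2 d + 116 = 116 + 2 d$)
$g = - \frac{1}{288492} \approx -3.4663 \cdot 10^{-6}$
$\left(-112577 - 261748\right) \left(o{\left(-439 \right)} + g\right) = \left(-112577 - 261748\right) \left(\left(116 + 2 \left(-439\right)\right) - \frac{1}{288492}\right) = - 374325 \left(\left(116 - 878\right) - \frac{1}{288492}\right) = - 374325 \left(-762 - \frac{1}{288492}\right) = \left(-374325\right) \left(- \frac{219830905}{288492}\right) = \frac{27429401171375}{96164}$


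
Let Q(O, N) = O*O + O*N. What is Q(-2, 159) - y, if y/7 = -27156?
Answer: 189778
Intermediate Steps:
Q(O, N) = O² + N*O
y = -190092 (y = 7*(-27156) = -190092)
Q(-2, 159) - y = -2*(159 - 2) - 1*(-190092) = -2*157 + 190092 = -314 + 190092 = 189778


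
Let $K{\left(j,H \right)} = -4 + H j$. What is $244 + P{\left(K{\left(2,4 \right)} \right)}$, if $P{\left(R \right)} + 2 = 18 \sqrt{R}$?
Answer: $278$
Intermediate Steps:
$P{\left(R \right)} = -2 + 18 \sqrt{R}$
$244 + P{\left(K{\left(2,4 \right)} \right)} = 244 - \left(2 - 18 \sqrt{-4 + 4 \cdot 2}\right) = 244 - \left(2 - 18 \sqrt{-4 + 8}\right) = 244 - \left(2 - 18 \sqrt{4}\right) = 244 + \left(-2 + 18 \cdot 2\right) = 244 + \left(-2 + 36\right) = 244 + 34 = 278$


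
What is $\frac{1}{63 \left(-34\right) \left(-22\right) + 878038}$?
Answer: $\frac{1}{925162} \approx 1.0809 \cdot 10^{-6}$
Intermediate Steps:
$\frac{1}{63 \left(-34\right) \left(-22\right) + 878038} = \frac{1}{\left(-2142\right) \left(-22\right) + 878038} = \frac{1}{47124 + 878038} = \frac{1}{925162}$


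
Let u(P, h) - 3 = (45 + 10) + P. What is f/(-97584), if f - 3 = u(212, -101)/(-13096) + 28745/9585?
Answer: -75043205/1224924721344 ≈ -6.1264e-5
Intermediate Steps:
u(P, h) = 58 + P (u(P, h) = 3 + ((45 + 10) + P) = 3 + (55 + P) = 58 + P)
f = 75043205/12552516 (f = 3 + ((58 + 212)/(-13096) + 28745/9585) = 3 + (270*(-1/13096) + 28745*(1/9585)) = 3 + (-135/6548 + 5749/1917) = 3 + 37385657/12552516 = 75043205/12552516 ≈ 5.9783)
f/(-97584) = (75043205/12552516)/(-97584) = (75043205/12552516)*(-1/97584) = -75043205/1224924721344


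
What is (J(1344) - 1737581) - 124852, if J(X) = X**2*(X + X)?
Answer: 4853568735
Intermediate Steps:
J(X) = 2*X**3 (J(X) = X**2*(2*X) = 2*X**3)
(J(1344) - 1737581) - 124852 = (2*1344**3 - 1737581) - 124852 = (2*2427715584 - 1737581) - 124852 = (4855431168 - 1737581) - 124852 = 4853693587 - 124852 = 4853568735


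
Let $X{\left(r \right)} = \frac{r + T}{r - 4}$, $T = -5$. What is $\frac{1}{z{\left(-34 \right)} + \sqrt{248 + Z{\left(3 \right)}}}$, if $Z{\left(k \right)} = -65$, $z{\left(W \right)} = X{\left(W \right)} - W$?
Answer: $\frac{50578}{1507309} - \frac{1444 \sqrt{183}}{1507309} \approx 0.020596$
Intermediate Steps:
$X{\left(r \right)} = \frac{-5 + r}{-4 + r}$ ($X{\left(r \right)} = \frac{r - 5}{r - 4} = \frac{-5 + r}{-4 + r}$)
$z{\left(W \right)} = - W + \frac{-5 + W}{-4 + W}$ ($z{\left(W \right)} = \frac{-5 + W}{-4 + W} - W = - W + \frac{-5 + W}{-4 + W}$)
$\frac{1}{z{\left(-34 \right)} + \sqrt{248 + Z{\left(3 \right)}}} = \frac{1}{\frac{-5 - 34 - - 34 \left(-4 - 34\right)}{-4 - 34} + \sqrt{248 - 65}} = \frac{1}{\frac{-5 - 34 - \left(-34\right) \left(-38\right)}{-38} + \sqrt{183}} = \frac{1}{- \frac{-5 - 34 - 1292}{38} + \sqrt{183}} = \frac{1}{\left(- \frac{1}{38}\right) \left(-1331\right) + \sqrt{183}} = \frac{1}{\frac{1331}{38} + \sqrt{183}}$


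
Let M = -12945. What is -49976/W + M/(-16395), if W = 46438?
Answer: -7273887/25378367 ≈ -0.28662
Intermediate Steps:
-49976/W + M/(-16395) = -49976/46438 - 12945/(-16395) = -49976*1/46438 - 12945*(-1/16395) = -24988/23219 + 863/1093 = -7273887/25378367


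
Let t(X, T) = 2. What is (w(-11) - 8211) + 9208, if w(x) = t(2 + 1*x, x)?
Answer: 999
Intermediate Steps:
w(x) = 2
(w(-11) - 8211) + 9208 = (2 - 8211) + 9208 = -8209 + 9208 = 999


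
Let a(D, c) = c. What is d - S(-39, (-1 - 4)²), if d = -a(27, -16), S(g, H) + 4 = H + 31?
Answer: -36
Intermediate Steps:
S(g, H) = 27 + H (S(g, H) = -4 + (H + 31) = -4 + (31 + H) = 27 + H)
d = 16 (d = -1*(-16) = 16)
d - S(-39, (-1 - 4)²) = 16 - (27 + (-1 - 4)²) = 16 - (27 + (-5)²) = 16 - (27 + 25) = 16 - 1*52 = 16 - 52 = -36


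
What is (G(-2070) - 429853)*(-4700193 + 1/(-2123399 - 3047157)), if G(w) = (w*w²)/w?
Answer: -93687708079948708523/5170556 ≈ -1.8119e+13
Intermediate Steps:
G(w) = w² (G(w) = w³/w = w²)
(G(-2070) - 429853)*(-4700193 + 1/(-2123399 - 3047157)) = ((-2070)² - 429853)*(-4700193 + 1/(-2123399 - 3047157)) = (4284900 - 429853)*(-4700193 + 1/(-5170556)) = 3855047*(-4700193 - 1/5170556) = 3855047*(-24302611117309/5170556) = -93687708079948708523/5170556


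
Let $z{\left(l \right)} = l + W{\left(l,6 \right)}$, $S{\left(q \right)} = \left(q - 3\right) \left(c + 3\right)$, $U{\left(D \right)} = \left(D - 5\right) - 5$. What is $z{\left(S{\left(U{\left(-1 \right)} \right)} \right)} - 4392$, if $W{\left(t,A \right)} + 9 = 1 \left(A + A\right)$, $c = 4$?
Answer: $-4487$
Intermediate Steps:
$U{\left(D \right)} = -10 + D$ ($U{\left(D \right)} = \left(-5 + D\right) - 5 = -10 + D$)
$W{\left(t,A \right)} = -9 + 2 A$ ($W{\left(t,A \right)} = -9 + 1 \left(A + A\right) = -9 + 1 \cdot 2 A = -9 + 2 A$)
$S{\left(q \right)} = -21 + 7 q$ ($S{\left(q \right)} = \left(q - 3\right) \left(4 + 3\right) = \left(-3 + q\right) 7 = -21 + 7 q$)
$z{\left(l \right)} = 3 + l$ ($z{\left(l \right)} = l + \left(-9 + 2 \cdot 6\right) = l + \left(-9 + 12\right) = l + 3 = 3 + l$)
$z{\left(S{\left(U{\left(-1 \right)} \right)} \right)} - 4392 = \left(3 + \left(-21 + 7 \left(-10 - 1\right)\right)\right) - 4392 = \left(3 + \left(-21 + 7 \left(-11\right)\right)\right) - 4392 = \left(3 - 98\right) - 4392 = -95 - 4392 = -4487$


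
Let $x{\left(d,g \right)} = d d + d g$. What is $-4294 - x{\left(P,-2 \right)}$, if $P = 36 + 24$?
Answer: $-7774$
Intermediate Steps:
$P = 60$
$x{\left(d,g \right)} = d^{2} + d g$
$-4294 - x{\left(P,-2 \right)} = -4294 - 60 \left(60 - 2\right) = -4294 - 60 \cdot 58 = -4294 - 3480 = -7774$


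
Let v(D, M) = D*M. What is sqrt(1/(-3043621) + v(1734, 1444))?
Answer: sqrt(23195163076871689715)/3043621 ≈ 1582.4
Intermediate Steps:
sqrt(1/(-3043621) + v(1734, 1444)) = sqrt(1/(-3043621) + 1734*1444) = sqrt(-1/3043621 + 2503896) = sqrt(7620910447415/3043621) = sqrt(23195163076871689715)/3043621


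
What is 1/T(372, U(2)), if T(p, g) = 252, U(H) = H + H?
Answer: 1/252 ≈ 0.0039683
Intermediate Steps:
U(H) = 2*H
1/T(372, U(2)) = 1/252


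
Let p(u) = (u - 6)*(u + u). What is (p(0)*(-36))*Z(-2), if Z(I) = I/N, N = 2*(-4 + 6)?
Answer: 0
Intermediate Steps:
N = 4 (N = 2*2 = 4)
Z(I) = I/4
p(u) = 2*u*(-6 + u) (p(u) = (-6 + u)*(2*u) = 2*u*(-6 + u))
(p(0)*(-36))*Z(-2) = ((2*0*(-6 + 0))*(-36))*((1/4)*(-2)) = ((2*0*(-6))*(-36))*(-1/2) = (0*(-36))*(-1/2) = 0*(-1/2) = 0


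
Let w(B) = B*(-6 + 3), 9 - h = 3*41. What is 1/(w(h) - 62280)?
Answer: -1/61938 ≈ -1.6145e-5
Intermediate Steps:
h = -114 (h = 9 - 3*41 = 9 - 1*123 = 9 - 123 = -114)
w(B) = -3*B (w(B) = B*(-3) = -3*B)
1/(w(h) - 62280) = 1/(-3*(-114) - 62280) = 1/(342 - 62280) = 1/(-61938) = -1/61938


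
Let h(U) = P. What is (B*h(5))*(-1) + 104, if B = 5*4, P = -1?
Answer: 124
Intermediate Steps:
h(U) = -1
B = 20
(B*h(5))*(-1) + 104 = (20*(-1))*(-1) + 104 = -20*(-1) + 104 = 20 + 104 = 124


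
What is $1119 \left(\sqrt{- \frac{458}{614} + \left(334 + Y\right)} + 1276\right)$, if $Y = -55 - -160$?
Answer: $1427844 + \frac{4476 \sqrt{2581563}}{307} \approx 1.4513 \cdot 10^{6}$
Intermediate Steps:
$Y = 105$ ($Y = -55 + 160 = 105$)
$1119 \left(\sqrt{- \frac{458}{614} + \left(334 + Y\right)} + 1276\right) = 1119 \left(\sqrt{- \frac{458}{614} + \left(334 + 105\right)} + 1276\right) = 1119 \left(\sqrt{\left(-458\right) \frac{1}{614} + 439} + 1276\right) = 1119 \left(\sqrt{- \frac{229}{307} + 439} + 1276\right) = 1119 \left(\sqrt{\frac{134544}{307}} + 1276\right) = 1119 \left(\frac{4 \sqrt{2581563}}{307} + 1276\right) = 1119 \left(1276 + \frac{4 \sqrt{2581563}}{307}\right) = 1427844 + \frac{4476 \sqrt{2581563}}{307}$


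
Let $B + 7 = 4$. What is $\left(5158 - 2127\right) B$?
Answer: $-9093$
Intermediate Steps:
$B = -3$ ($B = -7 + 4 = -3$)
$\left(5158 - 2127\right) B = \left(5158 - 2127\right) \left(-3\right) = 3031 \left(-3\right) = -9093$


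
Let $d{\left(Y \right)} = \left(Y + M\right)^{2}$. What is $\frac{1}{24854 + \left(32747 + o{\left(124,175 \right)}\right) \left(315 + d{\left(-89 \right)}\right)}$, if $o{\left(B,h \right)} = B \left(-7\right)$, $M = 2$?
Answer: $\frac{1}{251358890} \approx 3.9784 \cdot 10^{-9}$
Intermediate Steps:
$o{\left(B,h \right)} = - 7 B$
$d{\left(Y \right)} = \left(2 + Y\right)^{2}$ ($d{\left(Y \right)} = \left(Y + 2\right)^{2} = \left(2 + Y\right)^{2}$)
$\frac{1}{24854 + \left(32747 + o{\left(124,175 \right)}\right) \left(315 + d{\left(-89 \right)}\right)} = \frac{1}{24854 + \left(32747 - 868\right) \left(315 + \left(2 - 89\right)^{2}\right)} = \frac{1}{24854 + \left(32747 - 868\right) \left(315 + \left(-87\right)^{2}\right)} = \frac{1}{24854 + 31879 \left(315 + 7569\right)} = \frac{1}{24854 + 31879 \cdot 7884} = \frac{1}{24854 + 251334036} = \frac{1}{251358890}$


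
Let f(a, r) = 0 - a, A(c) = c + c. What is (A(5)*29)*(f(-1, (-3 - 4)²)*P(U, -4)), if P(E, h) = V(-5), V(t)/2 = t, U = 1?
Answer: -2900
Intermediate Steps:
V(t) = 2*t
P(E, h) = -10 (P(E, h) = 2*(-5) = -10)
A(c) = 2*c
f(a, r) = -a
(A(5)*29)*(f(-1, (-3 - 4)²)*P(U, -4)) = ((2*5)*29)*(-1*(-1)*(-10)) = (10*29)*(1*(-10)) = 290*(-10) = -2900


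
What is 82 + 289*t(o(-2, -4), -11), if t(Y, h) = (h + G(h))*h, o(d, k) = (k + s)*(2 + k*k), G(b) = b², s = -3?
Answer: -349608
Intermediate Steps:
o(d, k) = (-3 + k)*(2 + k²) (o(d, k) = (k - 3)*(2 + k*k) = (-3 + k)*(2 + k²))
t(Y, h) = h*(h + h²) (t(Y, h) = (h + h²)*h = h*(h + h²))
82 + 289*t(o(-2, -4), -11) = 82 + 289*((-11)²*(1 - 11)) = 82 + 289*(121*(-10)) = 82 + 289*(-1210) = 82 - 349690 = -349608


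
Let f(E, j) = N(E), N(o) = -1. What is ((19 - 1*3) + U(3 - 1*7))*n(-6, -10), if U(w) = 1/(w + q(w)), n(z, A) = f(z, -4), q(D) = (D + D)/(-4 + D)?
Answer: -47/3 ≈ -15.667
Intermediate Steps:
q(D) = 2*D/(-4 + D) (q(D) = (2*D)/(-4 + D) = 2*D/(-4 + D))
f(E, j) = -1
n(z, A) = -1
U(w) = 1/(w + 2*w/(-4 + w))
((19 - 1*3) + U(3 - 1*7))*n(-6, -10) = ((19 - 1*3) + (-4 + (3 - 1*7))/((3 - 1*7)*(-2 + (3 - 1*7))))*(-1) = ((19 - 3) + (-4 + (3 - 7))/((3 - 7)*(-2 + (3 - 7))))*(-1) = (16 + (-4 - 4)/((-4)*(-2 - 4)))*(-1) = (16 - ¼*(-8)/(-6))*(-1) = (16 - ¼*(-⅙)*(-8))*(-1) = (16 - ⅓)*(-1) = (47/3)*(-1) = -47/3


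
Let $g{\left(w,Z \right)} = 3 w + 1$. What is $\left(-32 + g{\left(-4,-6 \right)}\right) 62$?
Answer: $-2666$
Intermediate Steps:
$g{\left(w,Z \right)} = 1 + 3 w$
$\left(-32 + g{\left(-4,-6 \right)}\right) 62 = \left(-32 + \left(1 + 3 \left(-4\right)\right)\right) 62 = \left(-32 + \left(1 - 12\right)\right) 62 = \left(-32 - 11\right) 62 = \left(-43\right) 62 = -2666$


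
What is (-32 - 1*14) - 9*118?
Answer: -1108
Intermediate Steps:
(-32 - 1*14) - 9*118 = (-32 - 14) - 1062 = -46 - 1062 = -1108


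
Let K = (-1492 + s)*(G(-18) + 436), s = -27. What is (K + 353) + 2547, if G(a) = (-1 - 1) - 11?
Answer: -639637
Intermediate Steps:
G(a) = -13 (G(a) = -2 - 11 = -13)
K = -642537 (K = (-1492 - 27)*(-13 + 436) = -1519*423 = -642537)
(K + 353) + 2547 = (-642537 + 353) + 2547 = -642184 + 2547 = -639637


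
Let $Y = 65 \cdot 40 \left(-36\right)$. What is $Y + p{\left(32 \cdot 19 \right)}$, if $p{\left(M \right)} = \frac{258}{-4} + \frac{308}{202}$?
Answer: $- \frac{18919921}{202} \approx -93663.0$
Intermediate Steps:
$p{\left(M \right)} = - \frac{12721}{202}$ ($p{\left(M \right)} = 258 \left(- \frac{1}{4}\right) + 308 \cdot \frac{1}{202} = - \frac{129}{2} + \frac{154}{101} = - \frac{12721}{202}$)
$Y = -93600$ ($Y = 2600 \left(-36\right) = -93600$)
$Y + p{\left(32 \cdot 19 \right)} = -93600 - \frac{12721}{202} = - \frac{18919921}{202}$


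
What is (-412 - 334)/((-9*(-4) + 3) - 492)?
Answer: 746/453 ≈ 1.6468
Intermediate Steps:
(-412 - 334)/((-9*(-4) + 3) - 492) = -746/((36 + 3) - 492) = -746/(39 - 492) = -746/(-453) = -746*(-1/453) = 746/453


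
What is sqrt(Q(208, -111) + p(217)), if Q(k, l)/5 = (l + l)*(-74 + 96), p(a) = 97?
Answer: I*sqrt(24323) ≈ 155.96*I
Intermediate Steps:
Q(k, l) = 220*l (Q(k, l) = 5*((l + l)*(-74 + 96)) = 5*((2*l)*22) = 5*(44*l) = 220*l)
sqrt(Q(208, -111) + p(217)) = sqrt(220*(-111) + 97) = sqrt(-24420 + 97) = sqrt(-24323) = I*sqrt(24323)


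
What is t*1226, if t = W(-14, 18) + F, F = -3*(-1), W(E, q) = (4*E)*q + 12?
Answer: -1217418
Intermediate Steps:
W(E, q) = 12 + 4*E*q (W(E, q) = 4*E*q + 12 = 12 + 4*E*q)
F = 3
t = -993 (t = (12 + 4*(-14)*18) + 3 = (12 - 1008) + 3 = -996 + 3 = -993)
t*1226 = -993*1226 = -1217418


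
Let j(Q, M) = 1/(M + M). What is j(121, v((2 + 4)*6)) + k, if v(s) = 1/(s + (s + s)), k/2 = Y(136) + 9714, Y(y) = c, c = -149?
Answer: 19184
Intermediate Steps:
Y(y) = -149
k = 19130 (k = 2*(-149 + 9714) = 2*9565 = 19130)
v(s) = 1/(3*s) (v(s) = 1/(s + 2*s) = 1/(3*s))
j(Q, M) = 1/(2*M)
j(121, v((2 + 4)*6)) + k = 1/(2*((1/(3*(((2 + 4)*6)))))) + 19130 = 1/(2*((1/(3*((6*6)))))) + 19130 = 1/(2*(((⅓)/36))) + 19130 = 1/(2*(((⅓)*(1/36)))) + 19130 = 1/(2*(1/108)) + 19130 = (½)*108 + 19130 = 54 + 19130 = 19184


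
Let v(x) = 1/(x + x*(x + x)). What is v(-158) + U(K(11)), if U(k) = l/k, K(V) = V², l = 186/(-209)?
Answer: -9231931/1258633530 ≈ -0.0073349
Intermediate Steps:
l = -186/209 (l = 186*(-1/209) = -186/209 ≈ -0.88995)
v(x) = 1/(x + 2*x²) (v(x) = 1/(x + x*(2*x)) = 1/(x + 2*x²))
U(k) = -186/(209*k)
v(-158) + U(K(11)) = 1/((-158)*(1 + 2*(-158))) - 186/(209*(11²)) = -1/(158*(1 - 316)) - 186/209/121 = -1/158/(-315) - 186/209*1/121 = -1/158*(-1/315) - 186/25289 = 1/49770 - 186/25289 = -9231931/1258633530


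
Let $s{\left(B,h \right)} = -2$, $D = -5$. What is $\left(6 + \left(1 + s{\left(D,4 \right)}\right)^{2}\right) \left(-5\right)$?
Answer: $-35$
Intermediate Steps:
$\left(6 + \left(1 + s{\left(D,4 \right)}\right)^{2}\right) \left(-5\right) = \left(6 + \left(1 - 2\right)^{2}\right) \left(-5\right) = \left(6 + \left(-1\right)^{2}\right) \left(-5\right) = \left(6 + 1\right) \left(-5\right) = 7 \left(-5\right) = -35$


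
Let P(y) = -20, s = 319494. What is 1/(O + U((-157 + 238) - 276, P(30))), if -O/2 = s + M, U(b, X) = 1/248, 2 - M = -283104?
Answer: -248/298889599 ≈ -8.2974e-7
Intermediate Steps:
M = 283106 (M = 2 - 1*(-283104) = 2 + 283104 = 283106)
U(b, X) = 1/248
O = -1205200 (O = -2*(319494 + 283106) = -2*602600 = -1205200)
1/(O + U((-157 + 238) - 276, P(30))) = 1/(-1205200 + 1/248) = 1/(-298889599/248) = -248/298889599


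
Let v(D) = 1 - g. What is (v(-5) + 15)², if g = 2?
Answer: 196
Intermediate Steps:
v(D) = -1 (v(D) = 1 - 1*2 = 1 - 2 = -1)
(v(-5) + 15)² = (-1 + 15)² = 14² = 196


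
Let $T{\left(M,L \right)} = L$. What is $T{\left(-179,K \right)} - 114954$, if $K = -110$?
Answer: $-115064$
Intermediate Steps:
$T{\left(-179,K \right)} - 114954 = -110 - 114954 = -115064$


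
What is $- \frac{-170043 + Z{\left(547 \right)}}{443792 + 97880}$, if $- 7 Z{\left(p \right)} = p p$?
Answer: $\frac{744755}{1895852} \approx 0.39283$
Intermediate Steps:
$Z{\left(p \right)} = - \frac{p^{2}}{7}$ ($Z{\left(p \right)} = - \frac{p p}{7} = - \frac{p^{2}}{7}$)
$- \frac{-170043 + Z{\left(547 \right)}}{443792 + 97880} = - \frac{-170043 - \frac{547^{2}}{7}}{443792 + 97880} = - \frac{-170043 - \frac{299209}{7}}{541672} = - \frac{-1489510}{7 \cdot 541672} = \left(-1\right) \left(- \frac{744755}{1895852}\right) = \frac{744755}{1895852}$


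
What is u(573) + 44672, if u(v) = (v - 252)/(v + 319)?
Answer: 39847745/892 ≈ 44672.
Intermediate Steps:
u(v) = (-252 + v)/(319 + v)
u(573) + 44672 = (-252 + 573)/(319 + 573) + 44672 = 321/892 + 44672 = 39847745/892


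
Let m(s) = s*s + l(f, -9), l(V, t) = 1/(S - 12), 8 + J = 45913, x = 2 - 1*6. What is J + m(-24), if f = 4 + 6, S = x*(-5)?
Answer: 371849/8 ≈ 46481.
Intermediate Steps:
x = -4 (x = 2 - 6 = -4)
S = 20 (S = -4*(-5) = 20)
J = 45905 (J = -8 + 45913 = 45905)
f = 10
l(V, t) = ⅛ (l(V, t) = 1/(20 - 12) = 1/8 = ⅛)
m(s) = ⅛ + s² (m(s) = s*s + ⅛ = s² + ⅛ = ⅛ + s²)
J + m(-24) = 45905 + (⅛ + (-24)²) = 45905 + (⅛ + 576) = 45905 + 4609/8 = 371849/8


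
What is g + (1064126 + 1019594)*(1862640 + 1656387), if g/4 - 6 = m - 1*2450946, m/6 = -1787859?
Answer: 7332614228064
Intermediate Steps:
m = -10727154 (m = 6*(-1787859) = -10727154)
g = -52712376 (g = 24 + 4*(-10727154 - 1*2450946) = 24 + 4*(-10727154 - 2450946) = 24 + 4*(-13178100) = 24 - 52712400 = -52712376)
g + (1064126 + 1019594)*(1862640 + 1656387) = -52712376 + (1064126 + 1019594)*(1862640 + 1656387) = -52712376 + 2083720*3519027 = -52712376 + 7332666940440 = 7332614228064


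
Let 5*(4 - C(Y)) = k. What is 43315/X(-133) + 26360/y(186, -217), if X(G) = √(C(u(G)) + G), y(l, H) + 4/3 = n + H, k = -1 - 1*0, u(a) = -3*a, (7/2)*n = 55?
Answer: -110712/851 - 43315*I*√805/322 ≈ -130.1 - 3816.6*I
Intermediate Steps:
n = 110/7 (n = (2/7)*55 = 110/7 ≈ 15.714)
k = -1 (k = -1 + 0 = -1)
y(l, H) = 302/21 + H (y(l, H) = -4/3 + (110/7 + H) = 302/21 + H)
C(Y) = 21/5 (C(Y) = 4 - ⅕*(-1) = 4 + ⅕ = 21/5)
X(G) = √(21/5 + G)
43315/X(-133) + 26360/y(186, -217) = 43315/((√(105 + 25*(-133))/5)) + 26360/(302/21 - 217) = 43315/((√(105 - 3325)/5)) + 26360/(-4255/21) = 43315/((√(-3220)/5)) + 26360*(-21/4255) = 43315/(((2*I*√805)/5)) - 110712/851 = 43315/((2*I*√805/5)) - 110712/851 = 43315*(-I*√805/322) - 110712/851 = -43315*I*√805/322 - 110712/851 = -110712/851 - 43315*I*√805/322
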